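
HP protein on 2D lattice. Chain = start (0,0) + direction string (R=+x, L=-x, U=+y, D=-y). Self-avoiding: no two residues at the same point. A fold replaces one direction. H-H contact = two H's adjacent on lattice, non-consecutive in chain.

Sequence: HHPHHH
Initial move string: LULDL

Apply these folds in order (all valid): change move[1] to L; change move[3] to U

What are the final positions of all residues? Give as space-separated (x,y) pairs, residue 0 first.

Initial moves: LULDL
Fold: move[1]->L => LLLDL (positions: [(0, 0), (-1, 0), (-2, 0), (-3, 0), (-3, -1), (-4, -1)])
Fold: move[3]->U => LLLUL (positions: [(0, 0), (-1, 0), (-2, 0), (-3, 0), (-3, 1), (-4, 1)])

Answer: (0,0) (-1,0) (-2,0) (-3,0) (-3,1) (-4,1)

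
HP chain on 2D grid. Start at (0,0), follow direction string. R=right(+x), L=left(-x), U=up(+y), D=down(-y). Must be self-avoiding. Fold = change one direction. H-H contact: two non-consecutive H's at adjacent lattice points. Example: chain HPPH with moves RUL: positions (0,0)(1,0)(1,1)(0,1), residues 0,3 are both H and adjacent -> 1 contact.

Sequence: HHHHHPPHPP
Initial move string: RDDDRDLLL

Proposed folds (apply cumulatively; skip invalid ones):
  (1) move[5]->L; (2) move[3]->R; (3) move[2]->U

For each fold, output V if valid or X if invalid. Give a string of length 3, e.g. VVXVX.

Initial: RDDDRDLLL -> [(0, 0), (1, 0), (1, -1), (1, -2), (1, -3), (2, -3), (2, -4), (1, -4), (0, -4), (-1, -4)]
Fold 1: move[5]->L => RDDDRLLLL INVALID (collision), skipped
Fold 2: move[3]->R => RDDRRDLLL VALID
Fold 3: move[2]->U => RDURRDLLL INVALID (collision), skipped

Answer: XVX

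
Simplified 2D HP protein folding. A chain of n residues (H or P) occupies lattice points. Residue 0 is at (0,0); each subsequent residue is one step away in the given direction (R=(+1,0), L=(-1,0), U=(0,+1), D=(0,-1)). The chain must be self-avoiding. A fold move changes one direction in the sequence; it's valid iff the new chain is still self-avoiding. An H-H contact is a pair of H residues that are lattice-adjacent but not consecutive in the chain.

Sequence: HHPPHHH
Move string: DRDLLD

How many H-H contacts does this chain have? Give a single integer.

Positions: [(0, 0), (0, -1), (1, -1), (1, -2), (0, -2), (-1, -2), (-1, -3)]
H-H contact: residue 1 @(0,-1) - residue 4 @(0, -2)

Answer: 1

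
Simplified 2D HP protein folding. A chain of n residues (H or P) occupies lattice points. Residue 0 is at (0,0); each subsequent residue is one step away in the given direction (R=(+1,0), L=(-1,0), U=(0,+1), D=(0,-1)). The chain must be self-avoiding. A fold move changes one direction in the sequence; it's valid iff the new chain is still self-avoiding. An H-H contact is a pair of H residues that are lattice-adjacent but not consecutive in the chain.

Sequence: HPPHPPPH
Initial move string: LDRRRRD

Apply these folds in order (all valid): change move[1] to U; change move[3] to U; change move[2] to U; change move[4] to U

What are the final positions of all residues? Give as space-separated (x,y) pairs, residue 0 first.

Initial moves: LDRRRRD
Fold: move[1]->U => LURRRRD (positions: [(0, 0), (-1, 0), (-1, 1), (0, 1), (1, 1), (2, 1), (3, 1), (3, 0)])
Fold: move[3]->U => LURURRD (positions: [(0, 0), (-1, 0), (-1, 1), (0, 1), (0, 2), (1, 2), (2, 2), (2, 1)])
Fold: move[2]->U => LUUURRD (positions: [(0, 0), (-1, 0), (-1, 1), (-1, 2), (-1, 3), (0, 3), (1, 3), (1, 2)])
Fold: move[4]->U => LUUUURD (positions: [(0, 0), (-1, 0), (-1, 1), (-1, 2), (-1, 3), (-1, 4), (0, 4), (0, 3)])

Answer: (0,0) (-1,0) (-1,1) (-1,2) (-1,3) (-1,4) (0,4) (0,3)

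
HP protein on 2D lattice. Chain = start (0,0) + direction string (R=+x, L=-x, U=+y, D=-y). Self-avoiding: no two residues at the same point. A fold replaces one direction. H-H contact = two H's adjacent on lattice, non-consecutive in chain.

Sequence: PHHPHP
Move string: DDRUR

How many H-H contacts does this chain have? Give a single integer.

Positions: [(0, 0), (0, -1), (0, -2), (1, -2), (1, -1), (2, -1)]
H-H contact: residue 1 @(0,-1) - residue 4 @(1, -1)

Answer: 1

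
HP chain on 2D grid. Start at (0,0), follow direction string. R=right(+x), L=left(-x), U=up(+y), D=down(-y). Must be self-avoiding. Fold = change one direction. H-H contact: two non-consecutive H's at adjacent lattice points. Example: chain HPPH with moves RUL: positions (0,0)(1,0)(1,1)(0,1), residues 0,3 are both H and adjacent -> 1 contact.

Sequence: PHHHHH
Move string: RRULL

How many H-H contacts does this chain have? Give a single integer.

Positions: [(0, 0), (1, 0), (2, 0), (2, 1), (1, 1), (0, 1)]
H-H contact: residue 1 @(1,0) - residue 4 @(1, 1)

Answer: 1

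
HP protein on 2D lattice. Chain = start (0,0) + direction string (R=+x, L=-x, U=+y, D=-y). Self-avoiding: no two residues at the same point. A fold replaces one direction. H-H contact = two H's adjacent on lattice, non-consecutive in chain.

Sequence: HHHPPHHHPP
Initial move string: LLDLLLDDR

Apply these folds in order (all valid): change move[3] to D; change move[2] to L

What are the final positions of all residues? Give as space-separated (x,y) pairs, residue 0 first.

Initial moves: LLDLLLDDR
Fold: move[3]->D => LLDDLLDDR (positions: [(0, 0), (-1, 0), (-2, 0), (-2, -1), (-2, -2), (-3, -2), (-4, -2), (-4, -3), (-4, -4), (-3, -4)])
Fold: move[2]->L => LLLDLLDDR (positions: [(0, 0), (-1, 0), (-2, 0), (-3, 0), (-3, -1), (-4, -1), (-5, -1), (-5, -2), (-5, -3), (-4, -3)])

Answer: (0,0) (-1,0) (-2,0) (-3,0) (-3,-1) (-4,-1) (-5,-1) (-5,-2) (-5,-3) (-4,-3)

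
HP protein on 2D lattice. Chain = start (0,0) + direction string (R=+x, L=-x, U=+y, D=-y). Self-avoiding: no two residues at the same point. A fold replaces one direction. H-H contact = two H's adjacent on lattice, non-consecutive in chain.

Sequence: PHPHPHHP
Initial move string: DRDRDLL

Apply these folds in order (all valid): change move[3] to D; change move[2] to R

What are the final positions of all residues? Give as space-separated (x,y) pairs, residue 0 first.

Answer: (0,0) (0,-1) (1,-1) (2,-1) (2,-2) (2,-3) (1,-3) (0,-3)

Derivation:
Initial moves: DRDRDLL
Fold: move[3]->D => DRDDDLL (positions: [(0, 0), (0, -1), (1, -1), (1, -2), (1, -3), (1, -4), (0, -4), (-1, -4)])
Fold: move[2]->R => DRRDDLL (positions: [(0, 0), (0, -1), (1, -1), (2, -1), (2, -2), (2, -3), (1, -3), (0, -3)])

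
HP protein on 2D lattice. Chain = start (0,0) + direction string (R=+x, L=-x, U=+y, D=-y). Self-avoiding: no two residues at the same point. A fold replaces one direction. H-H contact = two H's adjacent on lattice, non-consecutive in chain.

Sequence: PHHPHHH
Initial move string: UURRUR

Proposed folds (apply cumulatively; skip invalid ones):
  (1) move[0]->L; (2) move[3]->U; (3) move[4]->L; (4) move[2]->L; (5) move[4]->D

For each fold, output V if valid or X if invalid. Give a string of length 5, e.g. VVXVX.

Answer: VVXVX

Derivation:
Initial: UURRUR -> [(0, 0), (0, 1), (0, 2), (1, 2), (2, 2), (2, 3), (3, 3)]
Fold 1: move[0]->L => LURRUR VALID
Fold 2: move[3]->U => LURUUR VALID
Fold 3: move[4]->L => LURULR INVALID (collision), skipped
Fold 4: move[2]->L => LULUUR VALID
Fold 5: move[4]->D => LULUDR INVALID (collision), skipped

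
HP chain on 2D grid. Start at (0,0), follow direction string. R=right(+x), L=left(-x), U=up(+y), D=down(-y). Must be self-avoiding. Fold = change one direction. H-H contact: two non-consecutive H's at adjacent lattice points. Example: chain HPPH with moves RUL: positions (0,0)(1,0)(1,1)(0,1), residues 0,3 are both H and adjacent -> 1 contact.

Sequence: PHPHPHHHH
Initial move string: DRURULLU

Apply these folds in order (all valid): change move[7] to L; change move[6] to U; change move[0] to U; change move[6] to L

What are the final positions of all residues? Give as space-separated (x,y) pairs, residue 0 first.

Answer: (0,0) (0,1) (1,1) (1,2) (2,2) (2,3) (1,3) (0,3) (-1,3)

Derivation:
Initial moves: DRURULLU
Fold: move[7]->L => DRURULLL (positions: [(0, 0), (0, -1), (1, -1), (1, 0), (2, 0), (2, 1), (1, 1), (0, 1), (-1, 1)])
Fold: move[6]->U => DRURULUL (positions: [(0, 0), (0, -1), (1, -1), (1, 0), (2, 0), (2, 1), (1, 1), (1, 2), (0, 2)])
Fold: move[0]->U => URURULUL (positions: [(0, 0), (0, 1), (1, 1), (1, 2), (2, 2), (2, 3), (1, 3), (1, 4), (0, 4)])
Fold: move[6]->L => URURULLL (positions: [(0, 0), (0, 1), (1, 1), (1, 2), (2, 2), (2, 3), (1, 3), (0, 3), (-1, 3)])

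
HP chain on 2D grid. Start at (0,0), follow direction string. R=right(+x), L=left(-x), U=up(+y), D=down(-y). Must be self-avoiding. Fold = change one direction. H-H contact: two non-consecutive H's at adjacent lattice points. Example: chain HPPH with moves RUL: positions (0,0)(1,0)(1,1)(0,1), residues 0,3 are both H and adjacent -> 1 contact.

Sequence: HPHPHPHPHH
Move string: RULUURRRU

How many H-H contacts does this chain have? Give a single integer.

Positions: [(0, 0), (1, 0), (1, 1), (0, 1), (0, 2), (0, 3), (1, 3), (2, 3), (3, 3), (3, 4)]
No H-H contacts found.

Answer: 0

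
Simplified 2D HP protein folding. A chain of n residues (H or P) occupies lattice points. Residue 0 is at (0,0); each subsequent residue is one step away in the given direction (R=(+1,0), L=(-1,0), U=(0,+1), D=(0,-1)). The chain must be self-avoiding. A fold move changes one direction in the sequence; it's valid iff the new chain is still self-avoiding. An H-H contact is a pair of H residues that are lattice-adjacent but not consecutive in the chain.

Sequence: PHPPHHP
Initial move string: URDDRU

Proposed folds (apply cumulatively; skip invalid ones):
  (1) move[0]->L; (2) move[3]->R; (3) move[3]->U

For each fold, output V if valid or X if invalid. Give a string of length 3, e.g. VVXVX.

Answer: XVX

Derivation:
Initial: URDDRU -> [(0, 0), (0, 1), (1, 1), (1, 0), (1, -1), (2, -1), (2, 0)]
Fold 1: move[0]->L => LRDDRU INVALID (collision), skipped
Fold 2: move[3]->R => URDRRU VALID
Fold 3: move[3]->U => URDURU INVALID (collision), skipped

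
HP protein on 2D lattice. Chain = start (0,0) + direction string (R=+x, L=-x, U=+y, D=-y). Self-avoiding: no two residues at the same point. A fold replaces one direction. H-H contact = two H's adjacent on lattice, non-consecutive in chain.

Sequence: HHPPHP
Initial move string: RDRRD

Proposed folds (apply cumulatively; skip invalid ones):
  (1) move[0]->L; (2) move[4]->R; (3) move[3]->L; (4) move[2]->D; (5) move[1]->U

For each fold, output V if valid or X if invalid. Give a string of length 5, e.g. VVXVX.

Initial: RDRRD -> [(0, 0), (1, 0), (1, -1), (2, -1), (3, -1), (3, -2)]
Fold 1: move[0]->L => LDRRD VALID
Fold 2: move[4]->R => LDRRR VALID
Fold 3: move[3]->L => LDRLR INVALID (collision), skipped
Fold 4: move[2]->D => LDDRR VALID
Fold 5: move[1]->U => LUDRR INVALID (collision), skipped

Answer: VVXVX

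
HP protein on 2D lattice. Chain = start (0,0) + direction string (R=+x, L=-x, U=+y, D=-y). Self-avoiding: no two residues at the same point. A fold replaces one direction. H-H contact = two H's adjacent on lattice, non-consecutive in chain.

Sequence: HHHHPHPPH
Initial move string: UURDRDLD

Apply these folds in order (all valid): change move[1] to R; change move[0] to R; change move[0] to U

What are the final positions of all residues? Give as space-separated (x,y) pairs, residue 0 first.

Answer: (0,0) (0,1) (1,1) (2,1) (2,0) (3,0) (3,-1) (2,-1) (2,-2)

Derivation:
Initial moves: UURDRDLD
Fold: move[1]->R => URRDRDLD (positions: [(0, 0), (0, 1), (1, 1), (2, 1), (2, 0), (3, 0), (3, -1), (2, -1), (2, -2)])
Fold: move[0]->R => RRRDRDLD (positions: [(0, 0), (1, 0), (2, 0), (3, 0), (3, -1), (4, -1), (4, -2), (3, -2), (3, -3)])
Fold: move[0]->U => URRDRDLD (positions: [(0, 0), (0, 1), (1, 1), (2, 1), (2, 0), (3, 0), (3, -1), (2, -1), (2, -2)])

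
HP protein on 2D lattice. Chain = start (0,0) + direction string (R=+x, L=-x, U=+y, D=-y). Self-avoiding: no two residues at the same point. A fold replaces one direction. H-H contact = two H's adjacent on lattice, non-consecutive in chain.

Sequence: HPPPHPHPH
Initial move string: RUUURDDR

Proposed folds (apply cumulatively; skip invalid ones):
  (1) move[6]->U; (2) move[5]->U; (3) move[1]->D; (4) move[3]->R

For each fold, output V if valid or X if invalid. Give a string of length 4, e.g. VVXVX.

Answer: XXXV

Derivation:
Initial: RUUURDDR -> [(0, 0), (1, 0), (1, 1), (1, 2), (1, 3), (2, 3), (2, 2), (2, 1), (3, 1)]
Fold 1: move[6]->U => RUUURDUR INVALID (collision), skipped
Fold 2: move[5]->U => RUUURUDR INVALID (collision), skipped
Fold 3: move[1]->D => RDUURDDR INVALID (collision), skipped
Fold 4: move[3]->R => RUURRDDR VALID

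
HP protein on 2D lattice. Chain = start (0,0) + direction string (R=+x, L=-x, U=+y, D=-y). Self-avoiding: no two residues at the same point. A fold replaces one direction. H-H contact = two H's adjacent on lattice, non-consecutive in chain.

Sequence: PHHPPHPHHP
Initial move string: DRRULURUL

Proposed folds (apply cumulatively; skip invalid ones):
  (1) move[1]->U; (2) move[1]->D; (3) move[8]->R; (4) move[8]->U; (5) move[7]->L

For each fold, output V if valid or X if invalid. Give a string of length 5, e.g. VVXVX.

Answer: XXVVX

Derivation:
Initial: DRRULURUL -> [(0, 0), (0, -1), (1, -1), (2, -1), (2, 0), (1, 0), (1, 1), (2, 1), (2, 2), (1, 2)]
Fold 1: move[1]->U => DURULURUL INVALID (collision), skipped
Fold 2: move[1]->D => DDRULURUL INVALID (collision), skipped
Fold 3: move[8]->R => DRRULURUR VALID
Fold 4: move[8]->U => DRRULURUU VALID
Fold 5: move[7]->L => DRRULURLU INVALID (collision), skipped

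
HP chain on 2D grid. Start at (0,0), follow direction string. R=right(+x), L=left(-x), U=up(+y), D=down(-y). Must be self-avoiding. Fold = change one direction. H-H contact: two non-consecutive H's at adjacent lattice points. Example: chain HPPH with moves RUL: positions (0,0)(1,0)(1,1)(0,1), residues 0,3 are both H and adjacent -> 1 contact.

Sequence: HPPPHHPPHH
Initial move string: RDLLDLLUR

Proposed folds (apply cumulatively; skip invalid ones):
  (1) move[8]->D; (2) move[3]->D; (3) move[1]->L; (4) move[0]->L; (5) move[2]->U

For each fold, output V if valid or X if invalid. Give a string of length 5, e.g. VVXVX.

Answer: XVXVX

Derivation:
Initial: RDLLDLLUR -> [(0, 0), (1, 0), (1, -1), (0, -1), (-1, -1), (-1, -2), (-2, -2), (-3, -2), (-3, -1), (-2, -1)]
Fold 1: move[8]->D => RDLLDLLUD INVALID (collision), skipped
Fold 2: move[3]->D => RDLDDLLUR VALID
Fold 3: move[1]->L => RLLDDLLUR INVALID (collision), skipped
Fold 4: move[0]->L => LDLDDLLUR VALID
Fold 5: move[2]->U => LDUDDLLUR INVALID (collision), skipped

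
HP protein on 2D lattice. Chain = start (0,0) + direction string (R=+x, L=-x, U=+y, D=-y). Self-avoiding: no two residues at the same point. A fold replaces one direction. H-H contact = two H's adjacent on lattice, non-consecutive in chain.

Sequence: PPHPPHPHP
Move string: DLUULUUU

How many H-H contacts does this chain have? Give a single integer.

Answer: 0

Derivation:
Positions: [(0, 0), (0, -1), (-1, -1), (-1, 0), (-1, 1), (-2, 1), (-2, 2), (-2, 3), (-2, 4)]
No H-H contacts found.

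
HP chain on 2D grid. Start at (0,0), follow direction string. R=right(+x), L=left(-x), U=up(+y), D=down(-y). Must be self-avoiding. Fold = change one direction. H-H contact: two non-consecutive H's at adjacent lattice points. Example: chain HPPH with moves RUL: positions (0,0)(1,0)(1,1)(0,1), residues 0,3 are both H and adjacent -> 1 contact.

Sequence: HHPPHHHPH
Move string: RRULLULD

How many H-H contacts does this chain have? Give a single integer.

Positions: [(0, 0), (1, 0), (2, 0), (2, 1), (1, 1), (0, 1), (0, 2), (-1, 2), (-1, 1)]
H-H contact: residue 0 @(0,0) - residue 5 @(0, 1)
H-H contact: residue 1 @(1,0) - residue 4 @(1, 1)
H-H contact: residue 5 @(0,1) - residue 8 @(-1, 1)

Answer: 3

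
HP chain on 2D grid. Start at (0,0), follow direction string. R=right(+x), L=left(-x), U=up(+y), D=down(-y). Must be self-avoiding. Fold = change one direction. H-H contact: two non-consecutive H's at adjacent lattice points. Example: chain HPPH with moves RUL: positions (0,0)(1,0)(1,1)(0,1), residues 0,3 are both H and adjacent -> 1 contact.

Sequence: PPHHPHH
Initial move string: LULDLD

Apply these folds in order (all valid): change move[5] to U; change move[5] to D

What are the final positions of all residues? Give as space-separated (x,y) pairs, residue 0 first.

Answer: (0,0) (-1,0) (-1,1) (-2,1) (-2,0) (-3,0) (-3,-1)

Derivation:
Initial moves: LULDLD
Fold: move[5]->U => LULDLU (positions: [(0, 0), (-1, 0), (-1, 1), (-2, 1), (-2, 0), (-3, 0), (-3, 1)])
Fold: move[5]->D => LULDLD (positions: [(0, 0), (-1, 0), (-1, 1), (-2, 1), (-2, 0), (-3, 0), (-3, -1)])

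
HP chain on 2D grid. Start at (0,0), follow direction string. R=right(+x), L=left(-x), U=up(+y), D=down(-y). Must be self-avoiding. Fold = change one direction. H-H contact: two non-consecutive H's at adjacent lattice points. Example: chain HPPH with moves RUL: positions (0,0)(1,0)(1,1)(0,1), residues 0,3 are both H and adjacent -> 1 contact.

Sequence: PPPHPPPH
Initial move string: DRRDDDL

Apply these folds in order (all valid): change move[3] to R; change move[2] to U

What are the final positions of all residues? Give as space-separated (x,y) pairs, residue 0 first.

Initial moves: DRRDDDL
Fold: move[3]->R => DRRRDDL (positions: [(0, 0), (0, -1), (1, -1), (2, -1), (3, -1), (3, -2), (3, -3), (2, -3)])
Fold: move[2]->U => DRURDDL (positions: [(0, 0), (0, -1), (1, -1), (1, 0), (2, 0), (2, -1), (2, -2), (1, -2)])

Answer: (0,0) (0,-1) (1,-1) (1,0) (2,0) (2,-1) (2,-2) (1,-2)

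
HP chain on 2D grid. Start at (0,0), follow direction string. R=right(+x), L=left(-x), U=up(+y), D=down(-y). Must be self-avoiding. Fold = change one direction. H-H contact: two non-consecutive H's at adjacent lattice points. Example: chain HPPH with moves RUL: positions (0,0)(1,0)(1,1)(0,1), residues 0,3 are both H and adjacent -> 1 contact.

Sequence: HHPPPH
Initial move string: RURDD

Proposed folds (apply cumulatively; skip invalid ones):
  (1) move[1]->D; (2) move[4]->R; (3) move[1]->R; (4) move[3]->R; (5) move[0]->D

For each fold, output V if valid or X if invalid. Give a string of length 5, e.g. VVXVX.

Initial: RURDD -> [(0, 0), (1, 0), (1, 1), (2, 1), (2, 0), (2, -1)]
Fold 1: move[1]->D => RDRDD VALID
Fold 2: move[4]->R => RDRDR VALID
Fold 3: move[1]->R => RRRDR VALID
Fold 4: move[3]->R => RRRRR VALID
Fold 5: move[0]->D => DRRRR VALID

Answer: VVVVV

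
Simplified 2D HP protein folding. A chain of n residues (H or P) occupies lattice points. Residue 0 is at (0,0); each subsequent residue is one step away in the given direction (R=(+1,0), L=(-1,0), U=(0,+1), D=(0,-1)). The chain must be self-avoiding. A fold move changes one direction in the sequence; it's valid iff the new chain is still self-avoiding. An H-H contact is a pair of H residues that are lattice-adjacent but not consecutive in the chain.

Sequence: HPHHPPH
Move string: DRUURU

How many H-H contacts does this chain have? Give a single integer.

Answer: 1

Derivation:
Positions: [(0, 0), (0, -1), (1, -1), (1, 0), (1, 1), (2, 1), (2, 2)]
H-H contact: residue 0 @(0,0) - residue 3 @(1, 0)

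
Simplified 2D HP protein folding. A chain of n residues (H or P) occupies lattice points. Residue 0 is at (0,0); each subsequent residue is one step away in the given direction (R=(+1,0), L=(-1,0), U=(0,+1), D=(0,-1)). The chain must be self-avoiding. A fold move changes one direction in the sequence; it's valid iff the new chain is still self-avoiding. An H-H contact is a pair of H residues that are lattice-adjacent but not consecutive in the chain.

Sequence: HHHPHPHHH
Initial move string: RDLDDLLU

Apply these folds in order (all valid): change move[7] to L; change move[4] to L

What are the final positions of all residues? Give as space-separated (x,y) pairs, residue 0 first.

Answer: (0,0) (1,0) (1,-1) (0,-1) (0,-2) (-1,-2) (-2,-2) (-3,-2) (-4,-2)

Derivation:
Initial moves: RDLDDLLU
Fold: move[7]->L => RDLDDLLL (positions: [(0, 0), (1, 0), (1, -1), (0, -1), (0, -2), (0, -3), (-1, -3), (-2, -3), (-3, -3)])
Fold: move[4]->L => RDLDLLLL (positions: [(0, 0), (1, 0), (1, -1), (0, -1), (0, -2), (-1, -2), (-2, -2), (-3, -2), (-4, -2)])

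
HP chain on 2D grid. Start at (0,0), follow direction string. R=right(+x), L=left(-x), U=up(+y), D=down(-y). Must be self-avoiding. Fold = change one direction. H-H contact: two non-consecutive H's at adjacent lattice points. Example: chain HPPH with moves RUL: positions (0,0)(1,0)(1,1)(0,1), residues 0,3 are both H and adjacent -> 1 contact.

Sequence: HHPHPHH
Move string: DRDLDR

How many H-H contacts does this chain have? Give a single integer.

Answer: 1

Derivation:
Positions: [(0, 0), (0, -1), (1, -1), (1, -2), (0, -2), (0, -3), (1, -3)]
H-H contact: residue 3 @(1,-2) - residue 6 @(1, -3)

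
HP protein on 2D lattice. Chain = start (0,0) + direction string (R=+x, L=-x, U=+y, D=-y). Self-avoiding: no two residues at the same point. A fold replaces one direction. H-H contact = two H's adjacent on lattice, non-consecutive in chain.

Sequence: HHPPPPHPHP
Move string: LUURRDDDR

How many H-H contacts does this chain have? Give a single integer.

Positions: [(0, 0), (-1, 0), (-1, 1), (-1, 2), (0, 2), (1, 2), (1, 1), (1, 0), (1, -1), (2, -1)]
No H-H contacts found.

Answer: 0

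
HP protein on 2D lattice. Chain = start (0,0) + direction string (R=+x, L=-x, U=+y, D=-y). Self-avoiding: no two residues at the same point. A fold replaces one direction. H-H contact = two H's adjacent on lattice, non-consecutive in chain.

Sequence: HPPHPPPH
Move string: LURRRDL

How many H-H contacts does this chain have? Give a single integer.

Answer: 2

Derivation:
Positions: [(0, 0), (-1, 0), (-1, 1), (0, 1), (1, 1), (2, 1), (2, 0), (1, 0)]
H-H contact: residue 0 @(0,0) - residue 7 @(1, 0)
H-H contact: residue 0 @(0,0) - residue 3 @(0, 1)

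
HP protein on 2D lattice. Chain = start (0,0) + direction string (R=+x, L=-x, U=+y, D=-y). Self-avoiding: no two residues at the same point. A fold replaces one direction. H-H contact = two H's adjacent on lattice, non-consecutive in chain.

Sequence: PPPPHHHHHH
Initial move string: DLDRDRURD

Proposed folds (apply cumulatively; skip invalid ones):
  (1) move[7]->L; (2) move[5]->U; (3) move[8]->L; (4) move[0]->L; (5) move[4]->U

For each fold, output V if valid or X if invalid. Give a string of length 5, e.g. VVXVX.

Answer: XXXVX

Derivation:
Initial: DLDRDRURD -> [(0, 0), (0, -1), (-1, -1), (-1, -2), (0, -2), (0, -3), (1, -3), (1, -2), (2, -2), (2, -3)]
Fold 1: move[7]->L => DLDRDRULD INVALID (collision), skipped
Fold 2: move[5]->U => DLDRDUURD INVALID (collision), skipped
Fold 3: move[8]->L => DLDRDRURL INVALID (collision), skipped
Fold 4: move[0]->L => LLDRDRURD VALID
Fold 5: move[4]->U => LLDRURURD INVALID (collision), skipped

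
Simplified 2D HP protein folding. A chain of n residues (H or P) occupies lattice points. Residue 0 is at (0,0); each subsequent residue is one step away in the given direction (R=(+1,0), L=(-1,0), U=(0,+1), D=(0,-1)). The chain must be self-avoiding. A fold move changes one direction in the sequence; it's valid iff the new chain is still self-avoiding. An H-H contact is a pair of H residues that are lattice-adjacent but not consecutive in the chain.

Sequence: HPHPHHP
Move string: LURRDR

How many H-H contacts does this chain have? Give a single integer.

Answer: 1

Derivation:
Positions: [(0, 0), (-1, 0), (-1, 1), (0, 1), (1, 1), (1, 0), (2, 0)]
H-H contact: residue 0 @(0,0) - residue 5 @(1, 0)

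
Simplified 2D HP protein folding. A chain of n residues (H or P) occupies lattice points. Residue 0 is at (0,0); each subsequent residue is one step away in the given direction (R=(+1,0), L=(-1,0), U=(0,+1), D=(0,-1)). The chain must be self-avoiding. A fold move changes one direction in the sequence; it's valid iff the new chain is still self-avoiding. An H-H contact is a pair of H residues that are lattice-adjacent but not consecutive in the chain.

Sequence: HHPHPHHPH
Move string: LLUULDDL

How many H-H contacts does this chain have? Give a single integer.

Answer: 1

Derivation:
Positions: [(0, 0), (-1, 0), (-2, 0), (-2, 1), (-2, 2), (-3, 2), (-3, 1), (-3, 0), (-4, 0)]
H-H contact: residue 3 @(-2,1) - residue 6 @(-3, 1)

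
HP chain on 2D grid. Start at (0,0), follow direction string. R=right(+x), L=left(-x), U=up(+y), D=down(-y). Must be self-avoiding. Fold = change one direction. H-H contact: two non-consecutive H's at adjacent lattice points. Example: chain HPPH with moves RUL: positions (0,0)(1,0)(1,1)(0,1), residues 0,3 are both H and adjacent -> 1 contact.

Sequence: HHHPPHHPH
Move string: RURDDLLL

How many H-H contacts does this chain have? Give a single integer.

Answer: 1

Derivation:
Positions: [(0, 0), (1, 0), (1, 1), (2, 1), (2, 0), (2, -1), (1, -1), (0, -1), (-1, -1)]
H-H contact: residue 1 @(1,0) - residue 6 @(1, -1)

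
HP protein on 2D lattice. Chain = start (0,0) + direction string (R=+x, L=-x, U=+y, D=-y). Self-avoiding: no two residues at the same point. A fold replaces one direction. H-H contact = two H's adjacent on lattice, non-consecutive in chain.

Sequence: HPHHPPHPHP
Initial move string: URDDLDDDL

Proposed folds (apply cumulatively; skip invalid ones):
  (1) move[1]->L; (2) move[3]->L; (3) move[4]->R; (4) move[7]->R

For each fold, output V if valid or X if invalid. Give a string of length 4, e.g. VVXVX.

Answer: VVXX

Derivation:
Initial: URDDLDDDL -> [(0, 0), (0, 1), (1, 1), (1, 0), (1, -1), (0, -1), (0, -2), (0, -3), (0, -4), (-1, -4)]
Fold 1: move[1]->L => ULDDLDDDL VALID
Fold 2: move[3]->L => ULDLLDDDL VALID
Fold 3: move[4]->R => ULDLRDDDL INVALID (collision), skipped
Fold 4: move[7]->R => ULDLLDDRL INVALID (collision), skipped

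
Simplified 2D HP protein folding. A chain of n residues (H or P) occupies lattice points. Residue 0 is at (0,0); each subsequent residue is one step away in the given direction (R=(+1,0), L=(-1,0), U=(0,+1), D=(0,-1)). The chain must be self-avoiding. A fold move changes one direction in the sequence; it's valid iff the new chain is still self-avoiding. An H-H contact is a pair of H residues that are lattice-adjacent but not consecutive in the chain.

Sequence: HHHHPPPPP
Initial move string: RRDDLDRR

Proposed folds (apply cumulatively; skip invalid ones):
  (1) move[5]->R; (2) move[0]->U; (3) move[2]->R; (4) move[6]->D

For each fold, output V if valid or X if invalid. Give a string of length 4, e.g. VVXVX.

Answer: XVVV

Derivation:
Initial: RRDDLDRR -> [(0, 0), (1, 0), (2, 0), (2, -1), (2, -2), (1, -2), (1, -3), (2, -3), (3, -3)]
Fold 1: move[5]->R => RRDDLRRR INVALID (collision), skipped
Fold 2: move[0]->U => URDDLDRR VALID
Fold 3: move[2]->R => URRDLDRR VALID
Fold 4: move[6]->D => URRDLDDR VALID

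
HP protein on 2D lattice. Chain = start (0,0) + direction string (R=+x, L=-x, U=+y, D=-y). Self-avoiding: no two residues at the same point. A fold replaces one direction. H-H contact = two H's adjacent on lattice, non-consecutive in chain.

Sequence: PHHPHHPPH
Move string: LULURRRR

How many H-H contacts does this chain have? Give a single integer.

Positions: [(0, 0), (-1, 0), (-1, 1), (-2, 1), (-2, 2), (-1, 2), (0, 2), (1, 2), (2, 2)]
H-H contact: residue 2 @(-1,1) - residue 5 @(-1, 2)

Answer: 1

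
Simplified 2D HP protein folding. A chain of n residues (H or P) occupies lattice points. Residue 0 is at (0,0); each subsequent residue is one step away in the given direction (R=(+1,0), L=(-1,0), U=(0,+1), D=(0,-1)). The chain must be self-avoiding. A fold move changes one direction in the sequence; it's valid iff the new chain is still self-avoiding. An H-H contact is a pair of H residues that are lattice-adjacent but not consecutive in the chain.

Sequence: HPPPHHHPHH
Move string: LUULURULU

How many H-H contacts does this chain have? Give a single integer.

Answer: 1

Derivation:
Positions: [(0, 0), (-1, 0), (-1, 1), (-1, 2), (-2, 2), (-2, 3), (-1, 3), (-1, 4), (-2, 4), (-2, 5)]
H-H contact: residue 5 @(-2,3) - residue 8 @(-2, 4)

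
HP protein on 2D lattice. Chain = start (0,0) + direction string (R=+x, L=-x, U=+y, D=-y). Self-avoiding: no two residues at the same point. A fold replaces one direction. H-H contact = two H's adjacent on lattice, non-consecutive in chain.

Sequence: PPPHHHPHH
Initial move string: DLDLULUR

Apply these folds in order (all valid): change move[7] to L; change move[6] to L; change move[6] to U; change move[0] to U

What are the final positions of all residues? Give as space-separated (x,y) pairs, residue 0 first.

Answer: (0,0) (0,1) (-1,1) (-1,0) (-2,0) (-2,1) (-3,1) (-3,2) (-4,2)

Derivation:
Initial moves: DLDLULUR
Fold: move[7]->L => DLDLULUL (positions: [(0, 0), (0, -1), (-1, -1), (-1, -2), (-2, -2), (-2, -1), (-3, -1), (-3, 0), (-4, 0)])
Fold: move[6]->L => DLDLULLL (positions: [(0, 0), (0, -1), (-1, -1), (-1, -2), (-2, -2), (-2, -1), (-3, -1), (-4, -1), (-5, -1)])
Fold: move[6]->U => DLDLULUL (positions: [(0, 0), (0, -1), (-1, -1), (-1, -2), (-2, -2), (-2, -1), (-3, -1), (-3, 0), (-4, 0)])
Fold: move[0]->U => ULDLULUL (positions: [(0, 0), (0, 1), (-1, 1), (-1, 0), (-2, 0), (-2, 1), (-3, 1), (-3, 2), (-4, 2)])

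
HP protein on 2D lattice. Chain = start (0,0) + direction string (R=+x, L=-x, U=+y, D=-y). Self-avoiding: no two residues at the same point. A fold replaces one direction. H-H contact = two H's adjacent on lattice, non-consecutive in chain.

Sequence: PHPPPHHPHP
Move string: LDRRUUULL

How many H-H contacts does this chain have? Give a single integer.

Answer: 0

Derivation:
Positions: [(0, 0), (-1, 0), (-1, -1), (0, -1), (1, -1), (1, 0), (1, 1), (1, 2), (0, 2), (-1, 2)]
No H-H contacts found.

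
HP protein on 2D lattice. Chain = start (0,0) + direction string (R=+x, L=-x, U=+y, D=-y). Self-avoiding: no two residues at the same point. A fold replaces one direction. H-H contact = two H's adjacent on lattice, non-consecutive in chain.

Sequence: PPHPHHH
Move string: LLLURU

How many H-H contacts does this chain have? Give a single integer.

Positions: [(0, 0), (-1, 0), (-2, 0), (-3, 0), (-3, 1), (-2, 1), (-2, 2)]
H-H contact: residue 2 @(-2,0) - residue 5 @(-2, 1)

Answer: 1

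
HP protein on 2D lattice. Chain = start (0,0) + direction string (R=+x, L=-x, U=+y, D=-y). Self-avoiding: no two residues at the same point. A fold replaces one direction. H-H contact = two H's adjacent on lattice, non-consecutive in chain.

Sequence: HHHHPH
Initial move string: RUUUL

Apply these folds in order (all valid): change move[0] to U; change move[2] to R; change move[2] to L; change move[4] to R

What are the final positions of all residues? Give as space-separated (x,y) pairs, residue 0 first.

Initial moves: RUUUL
Fold: move[0]->U => UUUUL (positions: [(0, 0), (0, 1), (0, 2), (0, 3), (0, 4), (-1, 4)])
Fold: move[2]->R => UURUL (positions: [(0, 0), (0, 1), (0, 2), (1, 2), (1, 3), (0, 3)])
Fold: move[2]->L => UULUL (positions: [(0, 0), (0, 1), (0, 2), (-1, 2), (-1, 3), (-2, 3)])
Fold: move[4]->R => UULUR (positions: [(0, 0), (0, 1), (0, 2), (-1, 2), (-1, 3), (0, 3)])

Answer: (0,0) (0,1) (0,2) (-1,2) (-1,3) (0,3)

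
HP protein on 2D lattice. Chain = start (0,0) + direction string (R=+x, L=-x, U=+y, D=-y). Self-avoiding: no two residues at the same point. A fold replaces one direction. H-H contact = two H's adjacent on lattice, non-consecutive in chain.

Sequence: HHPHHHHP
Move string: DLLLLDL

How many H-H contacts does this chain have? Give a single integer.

Positions: [(0, 0), (0, -1), (-1, -1), (-2, -1), (-3, -1), (-4, -1), (-4, -2), (-5, -2)]
No H-H contacts found.

Answer: 0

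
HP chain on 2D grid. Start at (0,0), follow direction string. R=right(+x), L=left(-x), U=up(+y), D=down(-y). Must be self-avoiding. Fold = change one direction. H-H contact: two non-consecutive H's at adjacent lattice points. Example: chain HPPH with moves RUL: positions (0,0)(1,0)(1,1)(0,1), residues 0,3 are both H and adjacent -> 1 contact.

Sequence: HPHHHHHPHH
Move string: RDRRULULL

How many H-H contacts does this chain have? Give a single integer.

Positions: [(0, 0), (1, 0), (1, -1), (2, -1), (3, -1), (3, 0), (2, 0), (2, 1), (1, 1), (0, 1)]
H-H contact: residue 0 @(0,0) - residue 9 @(0, 1)
H-H contact: residue 3 @(2,-1) - residue 6 @(2, 0)

Answer: 2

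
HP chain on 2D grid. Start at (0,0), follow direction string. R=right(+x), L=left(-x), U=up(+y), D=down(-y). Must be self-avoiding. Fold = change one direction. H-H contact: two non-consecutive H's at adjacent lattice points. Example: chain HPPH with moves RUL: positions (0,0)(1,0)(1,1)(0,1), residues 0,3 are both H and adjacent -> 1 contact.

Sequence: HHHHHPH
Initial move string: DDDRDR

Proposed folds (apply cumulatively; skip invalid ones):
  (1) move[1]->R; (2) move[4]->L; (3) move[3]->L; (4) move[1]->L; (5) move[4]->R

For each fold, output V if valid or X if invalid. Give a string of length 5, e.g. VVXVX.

Initial: DDDRDR -> [(0, 0), (0, -1), (0, -2), (0, -3), (1, -3), (1, -4), (2, -4)]
Fold 1: move[1]->R => DRDRDR VALID
Fold 2: move[4]->L => DRDRLR INVALID (collision), skipped
Fold 3: move[3]->L => DRDLDR VALID
Fold 4: move[1]->L => DLDLDR VALID
Fold 5: move[4]->R => DLDLRR INVALID (collision), skipped

Answer: VXVVX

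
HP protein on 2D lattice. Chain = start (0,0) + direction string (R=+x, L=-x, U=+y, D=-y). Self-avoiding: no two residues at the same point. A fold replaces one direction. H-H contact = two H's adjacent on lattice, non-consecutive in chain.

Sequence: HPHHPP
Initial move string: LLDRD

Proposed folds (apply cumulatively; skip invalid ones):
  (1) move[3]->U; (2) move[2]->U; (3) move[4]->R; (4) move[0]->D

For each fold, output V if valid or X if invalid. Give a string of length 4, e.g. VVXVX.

Initial: LLDRD -> [(0, 0), (-1, 0), (-2, 0), (-2, -1), (-1, -1), (-1, -2)]
Fold 1: move[3]->U => LLDUD INVALID (collision), skipped
Fold 2: move[2]->U => LLURD INVALID (collision), skipped
Fold 3: move[4]->R => LLDRR VALID
Fold 4: move[0]->D => DLDRR VALID

Answer: XXVV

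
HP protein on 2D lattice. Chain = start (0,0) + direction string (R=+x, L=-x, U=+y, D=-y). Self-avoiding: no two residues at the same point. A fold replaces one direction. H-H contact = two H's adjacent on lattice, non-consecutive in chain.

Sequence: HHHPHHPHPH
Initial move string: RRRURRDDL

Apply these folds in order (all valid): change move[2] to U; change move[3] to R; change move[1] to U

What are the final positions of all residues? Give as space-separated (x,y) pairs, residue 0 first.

Initial moves: RRRURRDDL
Fold: move[2]->U => RRUURRDDL (positions: [(0, 0), (1, 0), (2, 0), (2, 1), (2, 2), (3, 2), (4, 2), (4, 1), (4, 0), (3, 0)])
Fold: move[3]->R => RRURRRDDL (positions: [(0, 0), (1, 0), (2, 0), (2, 1), (3, 1), (4, 1), (5, 1), (5, 0), (5, -1), (4, -1)])
Fold: move[1]->U => RUURRRDDL (positions: [(0, 0), (1, 0), (1, 1), (1, 2), (2, 2), (3, 2), (4, 2), (4, 1), (4, 0), (3, 0)])

Answer: (0,0) (1,0) (1,1) (1,2) (2,2) (3,2) (4,2) (4,1) (4,0) (3,0)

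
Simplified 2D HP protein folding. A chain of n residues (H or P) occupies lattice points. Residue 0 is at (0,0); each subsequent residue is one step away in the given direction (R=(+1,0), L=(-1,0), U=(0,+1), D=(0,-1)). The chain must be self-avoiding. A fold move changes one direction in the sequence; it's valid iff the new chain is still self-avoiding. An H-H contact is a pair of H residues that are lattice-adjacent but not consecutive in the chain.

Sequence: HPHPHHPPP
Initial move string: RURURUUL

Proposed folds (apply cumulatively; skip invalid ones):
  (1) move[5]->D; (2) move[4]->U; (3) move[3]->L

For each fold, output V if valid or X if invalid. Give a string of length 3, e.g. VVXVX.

Answer: XVX

Derivation:
Initial: RURURUUL -> [(0, 0), (1, 0), (1, 1), (2, 1), (2, 2), (3, 2), (3, 3), (3, 4), (2, 4)]
Fold 1: move[5]->D => RURURDUL INVALID (collision), skipped
Fold 2: move[4]->U => RURUUUUL VALID
Fold 3: move[3]->L => RURLUUUL INVALID (collision), skipped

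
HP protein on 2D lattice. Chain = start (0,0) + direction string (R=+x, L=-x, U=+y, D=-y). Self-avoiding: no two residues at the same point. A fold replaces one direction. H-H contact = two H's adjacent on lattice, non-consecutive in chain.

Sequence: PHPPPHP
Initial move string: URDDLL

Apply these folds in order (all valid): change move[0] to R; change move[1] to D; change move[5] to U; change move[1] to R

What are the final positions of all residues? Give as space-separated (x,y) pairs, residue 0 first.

Answer: (0,0) (1,0) (2,0) (2,-1) (2,-2) (1,-2) (1,-1)

Derivation:
Initial moves: URDDLL
Fold: move[0]->R => RRDDLL (positions: [(0, 0), (1, 0), (2, 0), (2, -1), (2, -2), (1, -2), (0, -2)])
Fold: move[1]->D => RDDDLL (positions: [(0, 0), (1, 0), (1, -1), (1, -2), (1, -3), (0, -3), (-1, -3)])
Fold: move[5]->U => RDDDLU (positions: [(0, 0), (1, 0), (1, -1), (1, -2), (1, -3), (0, -3), (0, -2)])
Fold: move[1]->R => RRDDLU (positions: [(0, 0), (1, 0), (2, 0), (2, -1), (2, -2), (1, -2), (1, -1)])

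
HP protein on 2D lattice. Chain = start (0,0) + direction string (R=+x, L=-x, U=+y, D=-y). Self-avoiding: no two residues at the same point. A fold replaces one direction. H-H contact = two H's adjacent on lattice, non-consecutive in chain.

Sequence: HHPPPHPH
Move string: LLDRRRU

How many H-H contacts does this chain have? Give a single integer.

Answer: 2

Derivation:
Positions: [(0, 0), (-1, 0), (-2, 0), (-2, -1), (-1, -1), (0, -1), (1, -1), (1, 0)]
H-H contact: residue 0 @(0,0) - residue 7 @(1, 0)
H-H contact: residue 0 @(0,0) - residue 5 @(0, -1)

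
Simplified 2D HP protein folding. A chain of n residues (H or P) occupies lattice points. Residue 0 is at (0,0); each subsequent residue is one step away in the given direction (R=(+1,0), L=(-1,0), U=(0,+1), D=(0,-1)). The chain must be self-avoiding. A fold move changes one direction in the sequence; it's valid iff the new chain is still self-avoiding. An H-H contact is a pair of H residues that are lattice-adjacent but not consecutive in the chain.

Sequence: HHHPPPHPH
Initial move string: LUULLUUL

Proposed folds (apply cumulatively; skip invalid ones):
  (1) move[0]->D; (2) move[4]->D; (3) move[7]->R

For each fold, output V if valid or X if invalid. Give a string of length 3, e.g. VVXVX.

Initial: LUULLUUL -> [(0, 0), (-1, 0), (-1, 1), (-1, 2), (-2, 2), (-3, 2), (-3, 3), (-3, 4), (-4, 4)]
Fold 1: move[0]->D => DUULLUUL INVALID (collision), skipped
Fold 2: move[4]->D => LUULDUUL INVALID (collision), skipped
Fold 3: move[7]->R => LUULLUUR VALID

Answer: XXV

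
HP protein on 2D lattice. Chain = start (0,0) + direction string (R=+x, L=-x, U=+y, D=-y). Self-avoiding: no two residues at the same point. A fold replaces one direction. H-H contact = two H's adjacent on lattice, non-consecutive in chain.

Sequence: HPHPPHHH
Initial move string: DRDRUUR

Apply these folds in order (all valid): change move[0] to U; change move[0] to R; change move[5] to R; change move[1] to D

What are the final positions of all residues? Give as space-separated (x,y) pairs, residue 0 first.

Answer: (0,0) (1,0) (1,-1) (1,-2) (2,-2) (2,-1) (3,-1) (4,-1)

Derivation:
Initial moves: DRDRUUR
Fold: move[0]->U => URDRUUR (positions: [(0, 0), (0, 1), (1, 1), (1, 0), (2, 0), (2, 1), (2, 2), (3, 2)])
Fold: move[0]->R => RRDRUUR (positions: [(0, 0), (1, 0), (2, 0), (2, -1), (3, -1), (3, 0), (3, 1), (4, 1)])
Fold: move[5]->R => RRDRURR (positions: [(0, 0), (1, 0), (2, 0), (2, -1), (3, -1), (3, 0), (4, 0), (5, 0)])
Fold: move[1]->D => RDDRURR (positions: [(0, 0), (1, 0), (1, -1), (1, -2), (2, -2), (2, -1), (3, -1), (4, -1)])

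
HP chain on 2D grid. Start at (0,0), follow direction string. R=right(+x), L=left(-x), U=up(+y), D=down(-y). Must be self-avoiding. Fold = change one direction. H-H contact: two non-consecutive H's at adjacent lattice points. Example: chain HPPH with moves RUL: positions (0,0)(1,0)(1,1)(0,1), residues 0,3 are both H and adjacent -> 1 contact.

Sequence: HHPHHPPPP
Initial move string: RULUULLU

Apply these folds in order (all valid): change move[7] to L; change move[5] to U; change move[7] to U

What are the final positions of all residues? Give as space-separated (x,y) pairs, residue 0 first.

Initial moves: RULUULLU
Fold: move[7]->L => RULUULLL (positions: [(0, 0), (1, 0), (1, 1), (0, 1), (0, 2), (0, 3), (-1, 3), (-2, 3), (-3, 3)])
Fold: move[5]->U => RULUUULL (positions: [(0, 0), (1, 0), (1, 1), (0, 1), (0, 2), (0, 3), (0, 4), (-1, 4), (-2, 4)])
Fold: move[7]->U => RULUUULU (positions: [(0, 0), (1, 0), (1, 1), (0, 1), (0, 2), (0, 3), (0, 4), (-1, 4), (-1, 5)])

Answer: (0,0) (1,0) (1,1) (0,1) (0,2) (0,3) (0,4) (-1,4) (-1,5)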